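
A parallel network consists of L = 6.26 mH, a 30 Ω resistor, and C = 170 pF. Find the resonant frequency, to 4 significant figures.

154.3 kHz

ω₀ = 1/√(LC) = 1/√(0.00626 × 1.7e-10) = 969400 rad/s
f₀ = ω₀/(2π) = 154.3 kHz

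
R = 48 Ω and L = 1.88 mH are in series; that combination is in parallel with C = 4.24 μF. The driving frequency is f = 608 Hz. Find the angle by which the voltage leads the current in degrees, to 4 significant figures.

ω = 2πf = 3820 rad/s
X_L = ωL = 7.182 Ω
X_C = 1/(ωC) = 61.74 Ω
Branch 1 (R+jX_L): Z₁ = 48.00 + j7.182 Ω, |Z₁| = 48.53 Ω
Branch 2 (−jX_C): Z₂ = −j61.74 Ω
Parallel: Z = Z₁Z₂/(Z₁+Z₂), |Z| = 41.24 Ω, ∠Z = -32.83°

-32.83°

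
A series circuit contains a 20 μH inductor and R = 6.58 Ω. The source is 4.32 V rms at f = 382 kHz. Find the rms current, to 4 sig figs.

ω = 2πf = 2.4e+06 rad/s
X_L = ωL = 48.00 Ω
Z = 6.580 + j48.00 Ω
|Z| = √(6.580² + 48.00²) = 48.45 Ω
I = V/|Z| = 4.32/48.45 = 89.16 mA

89.16 mA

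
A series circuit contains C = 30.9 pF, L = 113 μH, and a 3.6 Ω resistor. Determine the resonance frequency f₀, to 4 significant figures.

ω₀ = 1/√(LC) = 1/√(0.000113 × 3.09e-11) = 1.692e+07 rad/s
f₀ = ω₀/(2π) = 2.693 MHz

2.693 MHz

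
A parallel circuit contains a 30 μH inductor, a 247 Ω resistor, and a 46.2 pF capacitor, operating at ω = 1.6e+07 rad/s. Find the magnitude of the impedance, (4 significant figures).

X_L = ωL = 480.0 Ω
X_C = 1/(ωC) = 1353 Ω
Parallel: admittances add. Y = 1/R + 1/(jωL) + jωC
Y = (0.004049 − j0.001344) S
|Y| = 0.004266 S → |Z| = 1/|Y| = 234.4 Ω, ∠Z = −∠Y = 18.37°

234.4 Ω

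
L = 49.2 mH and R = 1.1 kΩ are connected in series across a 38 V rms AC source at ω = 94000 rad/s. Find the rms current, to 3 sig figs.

X_L = ωL = 4620 Ω
Z = 1100 + j4620 Ω
|Z| = √(1100² + 4620²) = 4750 Ω
I = V/|Z| = 38/4750 = 7.99 mA

7.99 mA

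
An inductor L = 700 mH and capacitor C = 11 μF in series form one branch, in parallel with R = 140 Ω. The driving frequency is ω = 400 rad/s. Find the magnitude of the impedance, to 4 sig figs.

X_L = ωL = 280.0 Ω
X_C = 1/(ωC) = 227.3 Ω
Branch 1: Z₁ = R = 140.0 Ω
Branch 2 (series LC): Z₂ = j(X_L − X_C) = j52.73 Ω
Parallel: Z = Z₁Z₂/(Z₁+Z₂), |Z| = 49.34 Ω, ∠Z = 69.36°

49.34 Ω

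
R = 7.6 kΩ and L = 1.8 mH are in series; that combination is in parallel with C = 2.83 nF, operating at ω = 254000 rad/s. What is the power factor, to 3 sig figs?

X_L = ωL = 457 Ω
X_C = 1/(ωC) = 1390 Ω
Branch 1 (R+jX_L): Z₁ = 7600 + j457 Ω, |Z₁| = 7610 Ω
Branch 2 (−jX_C): Z₂ = −j1390 Ω
Parallel: Z = Z₁Z₂/(Z₁+Z₂), |Z| = 1380 Ω, ∠Z = -79.6°
cos φ = cos(-79.6°) = 0.181

0.181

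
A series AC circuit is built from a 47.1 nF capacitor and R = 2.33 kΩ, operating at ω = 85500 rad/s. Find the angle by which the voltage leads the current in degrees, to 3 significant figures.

-6.08°

X_C = 1/(ωC) = 248 Ω
Z = 2330 − j248 Ω
|Z| = √(2330² + 248²) = 2340 Ω
∠Z = arctan(-248/2330) = -6.08°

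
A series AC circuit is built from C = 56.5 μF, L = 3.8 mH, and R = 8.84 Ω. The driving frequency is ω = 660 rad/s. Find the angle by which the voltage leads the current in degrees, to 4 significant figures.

-70.02°

X_L = ωL = 2.508 Ω
X_C = 1/(ωC) = 26.82 Ω
Net reactance X = X_L − X_C = -24.31 Ω
Z = 8.840 − j24.31 Ω
|Z| = √(8.840² + 24.31²) = 25.87 Ω
∠Z = arctan(-24.31/8.840) = -70.02°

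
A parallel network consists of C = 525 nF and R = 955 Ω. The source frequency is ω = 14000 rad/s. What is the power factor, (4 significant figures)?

X_C = 1/(ωC) = 136.1 Ω
Parallel: admittances add. Y = 1/R + jωC
Y = (0.001047 + j0.007350) S
|Y| = 0.007424 S → |Z| = 1/|Y| = 134.7 Ω, ∠Z = −∠Y = -81.89°
cos φ = cos(-81.89°) = 0.1410

0.1410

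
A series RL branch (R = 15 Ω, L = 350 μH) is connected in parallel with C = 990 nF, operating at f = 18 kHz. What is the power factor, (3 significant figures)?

ω = 2πf = 113100 rad/s
X_L = ωL = 39.6 Ω
X_C = 1/(ωC) = 8.93 Ω
Branch 1 (R+jX_L): Z₁ = 15.0 + j39.6 Ω, |Z₁| = 42.3 Ω
Branch 2 (−jX_C): Z₂ = −j8.93 Ω
Parallel: Z = Z₁Z₂/(Z₁+Z₂), |Z| = 11.1 Ω, ∠Z = -84.7°
cos φ = cos(-84.7°) = 0.0927

0.0927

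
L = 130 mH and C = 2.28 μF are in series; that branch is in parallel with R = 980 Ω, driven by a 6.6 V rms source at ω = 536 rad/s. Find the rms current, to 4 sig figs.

X_L = ωL = 69.68 Ω
X_C = 1/(ωC) = 818.3 Ω
Branch 1: Z₁ = R = 980.0 Ω
Branch 2 (series LC): Z₂ = j(X_L − X_C) = −j748.6 Ω
Parallel: Z = Z₁Z₂/(Z₁+Z₂), |Z| = 594.9 Ω, ∠Z = -52.62°
I = V/|Z| = 6.6/594.9 = 11.09 mA

11.09 mA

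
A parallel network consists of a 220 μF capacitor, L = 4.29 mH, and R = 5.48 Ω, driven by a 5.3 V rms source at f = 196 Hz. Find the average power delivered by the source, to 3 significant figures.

5.13 W

ω = 2πf = 1232 rad/s
X_L = ωL = 5.28 Ω
X_C = 1/(ωC) = 3.69 Ω
Parallel: admittances add. Y = 1/R + 1/(jωL) + jωC
Y = (0.182 + j0.0817) S
|Y| = 0.200 S → |Z| = 1/|Y| = 5.00 Ω, ∠Z = −∠Y = -24.1°
I = V/|Z| = 1.06 A
P = VI cos φ = 5.3 × 1.06 × cos(-24.1°) = 5.13 W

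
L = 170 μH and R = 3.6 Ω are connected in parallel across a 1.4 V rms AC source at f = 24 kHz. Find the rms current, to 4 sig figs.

392.7 mA

ω = 2πf = 150800 rad/s
X_L = ωL = 25.64 Ω
Parallel: admittances add. Y = 1/R + 1/(jωL)
Y = (0.2778 − j0.03901) S
|Y| = 0.2805 S → |Z| = 1/|Y| = 3.565 Ω, ∠Z = −∠Y = 7.994°
I = V/|Z| = 1.4/3.565 = 392.7 mA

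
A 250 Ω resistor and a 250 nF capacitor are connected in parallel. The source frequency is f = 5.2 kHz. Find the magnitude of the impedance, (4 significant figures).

110.0 Ω

ω = 2πf = 32670 rad/s
X_C = 1/(ωC) = 122.4 Ω
Parallel: admittances add. Y = 1/R + jωC
Y = (0.004000 + j0.008168) S
|Y| = 0.009095 S → |Z| = 1/|Y| = 110.0 Ω, ∠Z = −∠Y = -63.91°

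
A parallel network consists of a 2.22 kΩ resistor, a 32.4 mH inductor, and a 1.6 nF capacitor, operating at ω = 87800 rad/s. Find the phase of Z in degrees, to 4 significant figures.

25.10°

X_L = ωL = 2845 Ω
X_C = 1/(ωC) = 7118 Ω
Parallel: admittances add. Y = 1/R + 1/(jωL) + jωC
Y = (0.0004505 − j0.0002110) S
|Y| = 0.0004974 S → |Z| = 1/|Y| = 2010 Ω, ∠Z = −∠Y = 25.10°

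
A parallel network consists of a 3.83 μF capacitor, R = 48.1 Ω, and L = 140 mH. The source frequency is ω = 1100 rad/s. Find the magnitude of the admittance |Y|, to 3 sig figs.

X_L = ωL = 154 Ω
X_C = 1/(ωC) = 237 Ω
Parallel: admittances add. Y = 1/R + 1/(jωL) + jωC
Y = (0.0208 − j0.00228) S
|Y| = 0.0209 S → |Z| = 1/|Y| = 47.8 Ω, ∠Z = −∠Y = 6.26°

20.9 mS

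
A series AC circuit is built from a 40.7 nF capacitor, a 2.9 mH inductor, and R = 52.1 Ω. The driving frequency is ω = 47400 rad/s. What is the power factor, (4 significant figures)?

X_L = ωL = 137.5 Ω
X_C = 1/(ωC) = 518.4 Ω
Net reactance X = X_L − X_C = -380.9 Ω
Z = 52.10 − j380.9 Ω
|Z| = √(52.10² + 380.9²) = 384.4 Ω
∠Z = arctan(-380.9/52.10) = -82.21°
cos φ = cos(-82.21°) = 0.1355

0.1355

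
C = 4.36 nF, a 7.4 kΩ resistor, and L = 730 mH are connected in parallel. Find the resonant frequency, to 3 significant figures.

2.82 kHz

ω₀ = 1/√(LC) = 1/√(0.73 × 4.36e-09) = 17730 rad/s
f₀ = ω₀/(2π) = 2.82 kHz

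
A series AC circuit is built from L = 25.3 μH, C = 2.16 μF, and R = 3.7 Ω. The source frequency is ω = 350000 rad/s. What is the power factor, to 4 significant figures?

X_L = ωL = 8.855 Ω
X_C = 1/(ωC) = 1.323 Ω
Net reactance X = X_L − X_C = 7.532 Ω
Z = 3.700 + j7.532 Ω
|Z| = √(3.700² + 7.532²) = 8.392 Ω
∠Z = arctan(7.532/3.700) = 63.84°
cos φ = cos(63.84°) = 0.4409

0.4409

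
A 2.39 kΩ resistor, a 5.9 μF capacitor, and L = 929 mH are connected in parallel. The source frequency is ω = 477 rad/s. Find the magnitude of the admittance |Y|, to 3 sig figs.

697 μS

X_L = ωL = 443 Ω
X_C = 1/(ωC) = 355 Ω
Parallel: admittances add. Y = 1/R + 1/(jωL) + jωC
Y = (0.000418 + j0.000558) S
|Y| = 0.000697 S → |Z| = 1/|Y| = 1430 Ω, ∠Z = −∠Y = -53.1°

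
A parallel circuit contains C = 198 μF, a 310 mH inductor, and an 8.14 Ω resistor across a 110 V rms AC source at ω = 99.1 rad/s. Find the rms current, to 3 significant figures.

13.6 A

X_L = ωL = 30.7 Ω
X_C = 1/(ωC) = 51.0 Ω
Parallel: admittances add. Y = 1/R + 1/(jωL) + jωC
Y = (0.123 − j0.0129) S
|Y| = 0.124 S → |Z| = 1/|Y| = 8.10 Ω, ∠Z = −∠Y = 6.01°
I = V/|Z| = 110/8.10 = 13.6 A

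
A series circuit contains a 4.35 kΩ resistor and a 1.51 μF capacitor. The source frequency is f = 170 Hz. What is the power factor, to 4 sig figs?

0.9900

ω = 2πf = 1068 rad/s
X_C = 1/(ωC) = 620.0 Ω
Z = 4350 − j620.0 Ω
|Z| = √(4350² + 620.0²) = 4394 Ω
∠Z = arctan(-620.0/4350) = -8.112°
cos φ = cos(-8.112°) = 0.9900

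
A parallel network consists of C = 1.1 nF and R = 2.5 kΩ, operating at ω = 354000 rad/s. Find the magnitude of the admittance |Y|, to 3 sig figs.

X_C = 1/(ωC) = 2570 Ω
Parallel: admittances add. Y = 1/R + jωC
Y = (0.000400 + j0.000389) S
|Y| = 0.000558 S → |Z| = 1/|Y| = 1790 Ω, ∠Z = −∠Y = -44.2°

558 μS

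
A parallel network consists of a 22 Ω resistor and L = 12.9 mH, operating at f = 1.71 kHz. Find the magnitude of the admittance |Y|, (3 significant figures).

ω = 2πf = 10740 rad/s
X_L = ωL = 139 Ω
Parallel: admittances add. Y = 1/R + 1/(jωL)
Y = (0.0455 − j0.00721) S
|Y| = 0.0460 S → |Z| = 1/|Y| = 21.7 Ω, ∠Z = −∠Y = 9.02°

46.0 mS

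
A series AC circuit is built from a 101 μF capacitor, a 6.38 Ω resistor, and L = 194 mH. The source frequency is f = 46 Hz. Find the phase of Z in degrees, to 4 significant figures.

ω = 2πf = 289.0 rad/s
X_L = ωL = 56.07 Ω
X_C = 1/(ωC) = 34.26 Ω
Net reactance X = X_L − X_C = 21.81 Ω
Z = 6.380 + j21.81 Ω
|Z| = √(6.380² + 21.81²) = 22.73 Ω
∠Z = arctan(21.81/6.380) = 73.70°

73.70°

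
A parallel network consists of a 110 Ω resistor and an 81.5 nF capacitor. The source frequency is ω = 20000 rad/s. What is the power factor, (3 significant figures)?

0.984

X_C = 1/(ωC) = 613 Ω
Parallel: admittances add. Y = 1/R + jωC
Y = (0.00909 + j0.00163) S
|Y| = 0.00924 S → |Z| = 1/|Y| = 108 Ω, ∠Z = −∠Y = -10.2°
cos φ = cos(-10.2°) = 0.984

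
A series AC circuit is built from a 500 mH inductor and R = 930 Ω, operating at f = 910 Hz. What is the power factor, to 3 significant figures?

0.309

ω = 2πf = 5718 rad/s
X_L = ωL = 2860 Ω
Z = 930 + j2860 Ω
|Z| = √(930² + 2860²) = 3010 Ω
∠Z = arctan(2860/930) = 72.0°
cos φ = cos(72.0°) = 0.309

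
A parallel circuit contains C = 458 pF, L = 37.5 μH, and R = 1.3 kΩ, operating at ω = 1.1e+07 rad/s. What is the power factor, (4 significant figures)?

0.2823

X_L = ωL = 412.5 Ω
X_C = 1/(ωC) = 198.5 Ω
Parallel: admittances add. Y = 1/R + 1/(jωL) + jωC
Y = (0.0007692 + j0.002614) S
|Y| = 0.002725 S → |Z| = 1/|Y| = 367.0 Ω, ∠Z = −∠Y = -73.60°
cos φ = cos(-73.60°) = 0.2823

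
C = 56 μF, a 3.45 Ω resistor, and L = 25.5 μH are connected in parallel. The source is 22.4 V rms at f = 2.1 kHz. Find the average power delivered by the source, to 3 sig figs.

ω = 2πf = 13190 rad/s
X_L = ωL = 0.336 Ω
X_C = 1/(ωC) = 1.35 Ω
Parallel: admittances add. Y = 1/R + 1/(jωL) + jωC
Y = (0.290 − j2.23) S
|Y| = 2.25 S → |Z| = 1/|Y| = 0.444 Ω, ∠Z = −∠Y = 82.6°
I = V/|Z| = 50.4 A
P = VI cos φ = 22.4 × 50.4 × cos(82.6°) = 145 W

145 W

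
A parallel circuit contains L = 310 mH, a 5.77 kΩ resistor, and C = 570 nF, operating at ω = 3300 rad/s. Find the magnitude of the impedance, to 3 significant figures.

X_L = ωL = 1020 Ω
X_C = 1/(ωC) = 532 Ω
Parallel: admittances add. Y = 1/R + 1/(jωL) + jωC
Y = (0.000173 + j0.000903) S
|Y| = 0.000920 S → |Z| = 1/|Y| = 1090 Ω, ∠Z = −∠Y = -79.1°

1090 Ω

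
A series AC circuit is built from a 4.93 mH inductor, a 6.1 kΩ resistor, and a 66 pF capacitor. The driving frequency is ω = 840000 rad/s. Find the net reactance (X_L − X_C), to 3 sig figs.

X_L = ωL = 4140 Ω
X_C = 1/(ωC) = 18000 Ω
X = 4140 − 18000 = -13900 Ω

-13900 Ω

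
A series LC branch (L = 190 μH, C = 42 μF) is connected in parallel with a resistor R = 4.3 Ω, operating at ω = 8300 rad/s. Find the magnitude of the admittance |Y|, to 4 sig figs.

808.4 mS

X_L = ωL = 1.577 Ω
X_C = 1/(ωC) = 2.869 Ω
Branch 1: Z₁ = R = 4.300 Ω
Branch 2 (series LC): Z₂ = j(X_L − X_C) = −j1.292 Ω
Parallel: Z = Z₁Z₂/(Z₁+Z₂), |Z| = 1.237 Ω, ∠Z = -73.28°
|Y| = 1/|Z| = 808.4 mS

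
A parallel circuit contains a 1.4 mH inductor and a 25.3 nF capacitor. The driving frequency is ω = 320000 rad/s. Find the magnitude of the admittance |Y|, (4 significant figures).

5.864 mS

X_L = ωL = 448.0 Ω
X_C = 1/(ωC) = 123.5 Ω
Parallel: admittances add. Y = 1/(jωL) + jωC
Y = (0 + j0.005864) S
|Y| = 0.005864 S → |Z| = 1/|Y| = 170.5 Ω, ∠Z = −∠Y = -90.00°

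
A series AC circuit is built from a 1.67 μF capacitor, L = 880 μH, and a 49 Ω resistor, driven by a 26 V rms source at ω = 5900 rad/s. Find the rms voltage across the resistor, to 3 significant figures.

11.8 V

X_L = ωL = 5.19 Ω
X_C = 1/(ωC) = 101 Ω
Net reactance X = X_L − X_C = -96.3 Ω
Z = 49.0 − j96.3 Ω
|Z| = √(49.0² + 96.3²) = 108 Ω
I = V/|Z| = 241 mA
V_R = I·|Z_R| = 0.241 × 49.0 = 11.8 V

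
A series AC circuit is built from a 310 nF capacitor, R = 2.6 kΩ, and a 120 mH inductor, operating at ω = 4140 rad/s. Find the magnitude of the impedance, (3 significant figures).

2620 Ω

X_L = ωL = 497 Ω
X_C = 1/(ωC) = 779 Ω
Net reactance X = X_L − X_C = -282 Ω
Z = 2600 − j282 Ω
|Z| = √(2600² + 282²) = 2620 Ω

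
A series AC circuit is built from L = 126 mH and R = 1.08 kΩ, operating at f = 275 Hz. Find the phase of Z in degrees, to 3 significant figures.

11.4°

ω = 2πf = 1728 rad/s
X_L = ωL = 218 Ω
Z = 1080 + j218 Ω
|Z| = √(1080² + 218²) = 1100 Ω
∠Z = arctan(218/1080) = 11.4°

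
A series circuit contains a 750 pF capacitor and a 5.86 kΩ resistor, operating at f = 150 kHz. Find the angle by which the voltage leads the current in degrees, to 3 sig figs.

-13.6°

ω = 2πf = 942500 rad/s
X_C = 1/(ωC) = 1410 Ω
Z = 5860 − j1410 Ω
|Z| = √(5860² + 1410²) = 6030 Ω
∠Z = arctan(-1410/5860) = -13.6°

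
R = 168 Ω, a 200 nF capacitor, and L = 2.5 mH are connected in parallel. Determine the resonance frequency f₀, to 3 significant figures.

7.12 kHz

ω₀ = 1/√(LC) = 1/√(0.0025 × 2e-07) = 44720 rad/s
f₀ = ω₀/(2π) = 7.12 kHz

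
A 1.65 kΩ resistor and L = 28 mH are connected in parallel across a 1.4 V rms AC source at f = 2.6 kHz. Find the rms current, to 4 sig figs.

3.176 mA

ω = 2πf = 16340 rad/s
X_L = ωL = 457.4 Ω
Parallel: admittances add. Y = 1/R + 1/(jωL)
Y = (0.0006061 − j0.002186) S
|Y| = 0.002269 S → |Z| = 1/|Y| = 440.8 Ω, ∠Z = −∠Y = 74.51°
I = V/|Z| = 1.4/440.8 = 3.176 mA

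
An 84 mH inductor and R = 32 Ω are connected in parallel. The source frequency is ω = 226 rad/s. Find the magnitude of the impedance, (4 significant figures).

X_L = ωL = 18.98 Ω
Parallel: admittances add. Y = 1/R + 1/(jωL)
Y = (0.03125 − j0.05268) S
|Y| = 0.06125 S → |Z| = 1/|Y| = 16.33 Ω, ∠Z = −∠Y = 59.32°

16.33 Ω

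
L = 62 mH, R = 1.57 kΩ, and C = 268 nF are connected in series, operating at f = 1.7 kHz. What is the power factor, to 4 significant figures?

0.9807

ω = 2πf = 10680 rad/s
X_L = ωL = 662.2 Ω
X_C = 1/(ωC) = 349.3 Ω
Net reactance X = X_L − X_C = 312.9 Ω
Z = 1570 + j312.9 Ω
|Z| = √(1570² + 312.9²) = 1601 Ω
∠Z = arctan(312.9/1570) = 11.27°
cos φ = cos(11.27°) = 0.9807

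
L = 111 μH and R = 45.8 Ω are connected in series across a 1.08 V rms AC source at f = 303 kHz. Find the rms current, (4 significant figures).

ω = 2πf = 1.904e+06 rad/s
X_L = ωL = 211.3 Ω
Z = 45.80 + j211.3 Ω
|Z| = √(45.80² + 211.3²) = 216.2 Ω
I = V/|Z| = 1.08/216.2 = 4.995 mA

4.995 mA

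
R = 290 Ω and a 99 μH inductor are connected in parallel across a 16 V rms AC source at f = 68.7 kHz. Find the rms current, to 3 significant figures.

ω = 2πf = 431700 rad/s
X_L = ωL = 42.7 Ω
Parallel: admittances add. Y = 1/R + 1/(jωL)
Y = (0.00345 − j0.0234) S
|Y| = 0.0237 S → |Z| = 1/|Y| = 42.3 Ω, ∠Z = −∠Y = 81.6°
I = V/|Z| = 16/42.3 = 378 mA

378 mA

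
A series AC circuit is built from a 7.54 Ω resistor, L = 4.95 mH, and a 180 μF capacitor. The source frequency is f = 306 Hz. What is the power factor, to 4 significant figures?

ω = 2πf = 1923 rad/s
X_L = ωL = 9.517 Ω
X_C = 1/(ωC) = 2.890 Ω
Net reactance X = X_L − X_C = 6.628 Ω
Z = 7.540 + j6.628 Ω
|Z| = √(7.540² + 6.628²) = 10.04 Ω
∠Z = arctan(6.628/7.540) = 41.32°
cos φ = cos(41.32°) = 0.7511

0.7511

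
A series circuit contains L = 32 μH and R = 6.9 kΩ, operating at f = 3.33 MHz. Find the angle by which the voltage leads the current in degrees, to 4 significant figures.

5.542°

ω = 2πf = 2.092e+07 rad/s
X_L = ωL = 669.5 Ω
Z = 6900 + j669.5 Ω
|Z| = √(6900² + 669.5²) = 6932 Ω
∠Z = arctan(669.5/6900) = 5.542°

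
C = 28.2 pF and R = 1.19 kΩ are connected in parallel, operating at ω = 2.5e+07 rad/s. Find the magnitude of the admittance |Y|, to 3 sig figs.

X_C = 1/(ωC) = 1420 Ω
Parallel: admittances add. Y = 1/R + jωC
Y = (0.000840 + j0.000705) S
|Y| = 0.00110 S → |Z| = 1/|Y| = 912 Ω, ∠Z = −∠Y = -40.0°

1.10 mS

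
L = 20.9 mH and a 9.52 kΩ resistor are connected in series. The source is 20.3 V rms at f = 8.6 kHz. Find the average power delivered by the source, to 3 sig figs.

ω = 2πf = 54040 rad/s
X_L = ωL = 1130 Ω
Z = 9520 + j1130 Ω
|Z| = √(9520² + 1130²) = 9590 Ω
∠Z = arctan(1130/9520) = 6.77°
I = V/|Z| = 2.12 mA
P = VI cos φ = 20.3 × 0.00212 × cos(6.77°) = 42.7 mW

42.7 mW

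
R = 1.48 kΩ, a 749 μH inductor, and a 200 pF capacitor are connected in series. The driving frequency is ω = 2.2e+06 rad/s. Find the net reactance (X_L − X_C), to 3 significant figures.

-625 Ω

X_L = ωL = 1650 Ω
X_C = 1/(ωC) = 2270 Ω
X = 1650 − 2270 = -625 Ω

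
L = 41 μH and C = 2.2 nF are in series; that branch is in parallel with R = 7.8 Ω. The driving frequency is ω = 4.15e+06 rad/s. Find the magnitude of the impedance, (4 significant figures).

7.736 Ω

X_L = ωL = 170.2 Ω
X_C = 1/(ωC) = 109.5 Ω
Branch 1: Z₁ = R = 7.800 Ω
Branch 2 (series LC): Z₂ = j(X_L − X_C) = j60.62 Ω
Parallel: Z = Z₁Z₂/(Z₁+Z₂), |Z| = 7.736 Ω, ∠Z = 7.332°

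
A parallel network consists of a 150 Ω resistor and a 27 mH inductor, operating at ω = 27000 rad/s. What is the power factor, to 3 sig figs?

X_L = ωL = 729 Ω
Parallel: admittances add. Y = 1/R + 1/(jωL)
Y = (0.00667 − j0.00137) S
|Y| = 0.00681 S → |Z| = 1/|Y| = 147 Ω, ∠Z = −∠Y = 11.6°
cos φ = cos(11.6°) = 0.979

0.979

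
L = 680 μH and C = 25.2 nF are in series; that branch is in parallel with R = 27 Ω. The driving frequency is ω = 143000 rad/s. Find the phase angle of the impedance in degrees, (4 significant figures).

X_L = ωL = 97.24 Ω
X_C = 1/(ωC) = 277.5 Ω
Branch 1: Z₁ = R = 27.00 Ω
Branch 2 (series LC): Z₂ = j(X_L − X_C) = −j180.3 Ω
Parallel: Z = Z₁Z₂/(Z₁+Z₂), |Z| = 26.70 Ω, ∠Z = -8.519°

-8.519°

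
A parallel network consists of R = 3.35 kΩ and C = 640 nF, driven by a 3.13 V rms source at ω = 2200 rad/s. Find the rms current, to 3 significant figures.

X_C = 1/(ωC) = 710 Ω
Parallel: admittances add. Y = 1/R + jωC
Y = (0.000299 + j0.00141) S
|Y| = 0.00144 S → |Z| = 1/|Y| = 695 Ω, ∠Z = −∠Y = -78.0°
I = V/|Z| = 3.13/695 = 4.50 mA

4.50 mA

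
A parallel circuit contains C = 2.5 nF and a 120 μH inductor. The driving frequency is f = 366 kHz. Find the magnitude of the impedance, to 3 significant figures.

471 Ω

ω = 2πf = 2.3e+06 rad/s
X_L = ωL = 276 Ω
X_C = 1/(ωC) = 174 Ω
Parallel: admittances add. Y = 1/(jωL) + jωC
Y = (0 + j0.00213) S
|Y| = 0.00213 S → |Z| = 1/|Y| = 471 Ω, ∠Z = −∠Y = -90.0°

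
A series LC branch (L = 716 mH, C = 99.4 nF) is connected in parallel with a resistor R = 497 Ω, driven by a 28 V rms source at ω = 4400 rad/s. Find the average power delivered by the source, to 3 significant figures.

1.58 W

X_L = ωL = 3150 Ω
X_C = 1/(ωC) = 2290 Ω
Branch 1: Z₁ = R = 497 Ω
Branch 2 (series LC): Z₂ = j(X_L − X_C) = j864 Ω
Parallel: Z = Z₁Z₂/(Z₁+Z₂), |Z| = 431 Ω, ∠Z = 29.9°
I = V/|Z| = 65.0 mA
P = VI cos φ = 28 × 0.0650 × cos(29.9°) = 1.58 W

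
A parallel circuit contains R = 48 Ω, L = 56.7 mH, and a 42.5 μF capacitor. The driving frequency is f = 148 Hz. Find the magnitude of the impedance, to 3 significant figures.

34.2 Ω

ω = 2πf = 929.9 rad/s
X_L = ωL = 52.7 Ω
X_C = 1/(ωC) = 25.3 Ω
Parallel: admittances add. Y = 1/R + 1/(jωL) + jωC
Y = (0.0208 + j0.0206) S
|Y| = 0.0293 S → |Z| = 1/|Y| = 34.2 Ω, ∠Z = −∠Y = -44.6°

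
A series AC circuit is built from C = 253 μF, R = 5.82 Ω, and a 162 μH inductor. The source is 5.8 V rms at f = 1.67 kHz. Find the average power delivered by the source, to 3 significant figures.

ω = 2πf = 10490 rad/s
X_L = ωL = 1.70 Ω
X_C = 1/(ωC) = 0.377 Ω
Net reactance X = X_L − X_C = 1.32 Ω
Z = 5.82 + j1.32 Ω
|Z| = √(5.82² + 1.32²) = 5.97 Ω
∠Z = arctan(1.32/5.82) = 12.8°
I = V/|Z| = 972 mA
P = VI cos φ = 5.8 × 0.972 × cos(12.8°) = 5.50 W

5.50 W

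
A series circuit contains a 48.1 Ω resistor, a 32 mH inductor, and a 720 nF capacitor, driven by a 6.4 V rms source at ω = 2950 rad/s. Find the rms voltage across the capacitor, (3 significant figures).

X_L = ωL = 94.4 Ω
X_C = 1/(ωC) = 471 Ω
Net reactance X = X_L − X_C = -376 Ω
Z = 48.1 − j376 Ω
|Z| = √(48.1² + 376²) = 379 Ω
I = V/|Z| = 16.9 mA
V_C = I·|Z_C| = 0.0169 × 471 = 7.94 V

7.94 V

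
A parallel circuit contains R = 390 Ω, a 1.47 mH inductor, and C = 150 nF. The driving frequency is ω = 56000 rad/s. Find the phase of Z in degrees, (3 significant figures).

X_L = ωL = 82.3 Ω
X_C = 1/(ωC) = 119 Ω
Parallel: admittances add. Y = 1/R + 1/(jωL) + jωC
Y = (0.00256 − j0.00375) S
|Y| = 0.00454 S → |Z| = 1/|Y| = 220 Ω, ∠Z = −∠Y = 55.6°

55.6°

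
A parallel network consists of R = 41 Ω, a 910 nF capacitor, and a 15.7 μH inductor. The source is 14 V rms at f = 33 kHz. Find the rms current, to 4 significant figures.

1.694 A

ω = 2πf = 207300 rad/s
X_L = ωL = 3.255 Ω
X_C = 1/(ωC) = 5.300 Ω
Parallel: admittances add. Y = 1/R + 1/(jωL) + jωC
Y = (0.02439 − j0.1185) S
|Y| = 0.1210 S → |Z| = 1/|Y| = 8.265 Ω, ∠Z = −∠Y = 78.37°
I = V/|Z| = 14/8.265 = 1.694 A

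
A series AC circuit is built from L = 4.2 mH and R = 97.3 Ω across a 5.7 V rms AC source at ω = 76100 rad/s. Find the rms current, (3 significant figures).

17.1 mA

X_L = ωL = 320 Ω
Z = 97.3 + j320 Ω
|Z| = √(97.3² + 320²) = 334 Ω
I = V/|Z| = 5.7/334 = 17.1 mA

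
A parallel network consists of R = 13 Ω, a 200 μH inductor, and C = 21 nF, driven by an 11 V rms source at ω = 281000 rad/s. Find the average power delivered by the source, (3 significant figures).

9.31 W

X_L = ωL = 56.2 Ω
X_C = 1/(ωC) = 169 Ω
Parallel: admittances add. Y = 1/R + 1/(jωL) + jωC
Y = (0.0769 − j0.0119) S
|Y| = 0.0778 S → |Z| = 1/|Y| = 12.8 Ω, ∠Z = −∠Y = 8.79°
I = V/|Z| = 856 mA
P = VI cos φ = 11 × 0.856 × cos(8.79°) = 9.31 W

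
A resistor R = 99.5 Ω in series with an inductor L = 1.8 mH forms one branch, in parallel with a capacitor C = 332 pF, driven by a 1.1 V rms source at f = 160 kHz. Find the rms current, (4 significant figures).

241.2 μA

ω = 2πf = 1.005e+06 rad/s
X_L = ωL = 1810 Ω
X_C = 1/(ωC) = 2996 Ω
Branch 1 (R+jX_L): Z₁ = 99.50 + j1810 Ω, |Z₁| = 1812 Ω
Branch 2 (−jX_C): Z₂ = −j2996 Ω
Parallel: Z = Z₁Z₂/(Z₁+Z₂), |Z| = 4560 Ω, ∠Z = 82.06°
I = V/|Z| = 1.1/4560 = 241.2 μA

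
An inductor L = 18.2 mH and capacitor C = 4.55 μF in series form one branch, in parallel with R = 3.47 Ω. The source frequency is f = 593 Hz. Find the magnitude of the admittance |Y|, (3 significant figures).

ω = 2πf = 3726 rad/s
X_L = ωL = 67.8 Ω
X_C = 1/(ωC) = 59.0 Ω
Branch 1: Z₁ = R = 3.47 Ω
Branch 2 (series LC): Z₂ = j(X_L − X_C) = j8.83 Ω
Parallel: Z = Z₁Z₂/(Z₁+Z₂), |Z| = 3.23 Ω, ∠Z = 21.5°
|Y| = 1/|Z| = 310 mS

310 mS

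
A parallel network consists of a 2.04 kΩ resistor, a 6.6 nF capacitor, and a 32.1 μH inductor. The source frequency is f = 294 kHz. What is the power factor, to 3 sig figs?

0.104

ω = 2πf = 1.847e+06 rad/s
X_L = ωL = 59.3 Ω
X_C = 1/(ωC) = 82.0 Ω
Parallel: admittances add. Y = 1/R + 1/(jωL) + jωC
Y = (0.000490 − j0.00467) S
|Y| = 0.00470 S → |Z| = 1/|Y| = 213 Ω, ∠Z = −∠Y = 84.0°
cos φ = cos(84.0°) = 0.104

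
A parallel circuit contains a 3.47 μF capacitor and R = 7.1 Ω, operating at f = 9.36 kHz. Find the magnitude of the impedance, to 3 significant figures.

4.03 Ω

ω = 2πf = 58810 rad/s
X_C = 1/(ωC) = 4.90 Ω
Parallel: admittances add. Y = 1/R + jωC
Y = (0.141 + j0.204) S
|Y| = 0.248 S → |Z| = 1/|Y| = 4.03 Ω, ∠Z = −∠Y = -55.4°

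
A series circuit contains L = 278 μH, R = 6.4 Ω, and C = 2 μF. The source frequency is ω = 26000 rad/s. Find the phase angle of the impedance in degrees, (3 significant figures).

-61.9°

X_L = ωL = 7.23 Ω
X_C = 1/(ωC) = 19.2 Ω
Net reactance X = X_L − X_C = -12.0 Ω
Z = 6.40 − j12.0 Ω
|Z| = √(6.40² + 12.0²) = 13.6 Ω
∠Z = arctan(-12.0/6.40) = -61.9°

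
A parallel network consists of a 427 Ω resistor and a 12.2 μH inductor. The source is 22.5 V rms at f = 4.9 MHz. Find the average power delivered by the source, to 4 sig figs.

1.186 W

ω = 2πf = 3.079e+07 rad/s
X_L = ωL = 375.6 Ω
Parallel: admittances add. Y = 1/R + 1/(jωL)
Y = (0.002342 − j0.002662) S
|Y| = 0.003546 S → |Z| = 1/|Y| = 282.0 Ω, ∠Z = −∠Y = 48.66°
I = V/|Z| = 79.78 mA
P = VI cos φ = 22.5 × 0.07978 × cos(48.66°) = 1.186 W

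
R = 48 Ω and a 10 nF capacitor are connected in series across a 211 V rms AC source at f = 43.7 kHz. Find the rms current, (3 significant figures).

ω = 2πf = 274600 rad/s
X_C = 1/(ωC) = 364 Ω
Z = 48.0 − j364 Ω
|Z| = √(48.0² + 364²) = 367 Ω
I = V/|Z| = 211/367 = 574 mA

574 mA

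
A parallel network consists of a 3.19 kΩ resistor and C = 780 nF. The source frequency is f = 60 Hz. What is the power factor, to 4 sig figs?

0.7293

ω = 2πf = 377.0 rad/s
X_C = 1/(ωC) = 3401 Ω
Parallel: admittances add. Y = 1/R + jωC
Y = (0.0003135 + j0.0002941) S
|Y| = 0.0004298 S → |Z| = 1/|Y| = 2327 Ω, ∠Z = −∠Y = -43.17°
cos φ = cos(-43.17°) = 0.7293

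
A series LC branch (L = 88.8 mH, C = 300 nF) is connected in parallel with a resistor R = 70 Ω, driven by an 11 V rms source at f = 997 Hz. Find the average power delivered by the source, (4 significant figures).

ω = 2πf = 6264 rad/s
X_L = ωL = 556.3 Ω
X_C = 1/(ωC) = 532.1 Ω
Branch 1: Z₁ = R = 70.00 Ω
Branch 2 (series LC): Z₂ = j(X_L − X_C) = j24.16 Ω
Parallel: Z = Z₁Z₂/(Z₁+Z₂), |Z| = 22.84 Ω, ∠Z = 70.96°
I = V/|Z| = 481.7 mA
P = VI cos φ = 11 × 0.4817 × cos(70.96°) = 1.729 W

1.729 W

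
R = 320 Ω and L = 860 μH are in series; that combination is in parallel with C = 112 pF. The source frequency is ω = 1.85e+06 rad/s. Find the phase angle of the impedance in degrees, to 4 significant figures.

X_L = ωL = 1591 Ω
X_C = 1/(ωC) = 4826 Ω
Branch 1 (R+jX_L): Z₁ = 320.0 + j1591 Ω, |Z₁| = 1623 Ω
Branch 2 (−jX_C): Z₂ = −j4826 Ω
Parallel: Z = Z₁Z₂/(Z₁+Z₂), |Z| = 2409 Ω, ∠Z = 72.98°

72.98°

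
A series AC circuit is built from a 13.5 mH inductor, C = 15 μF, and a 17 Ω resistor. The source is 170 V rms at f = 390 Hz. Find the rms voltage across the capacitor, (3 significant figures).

257 V

ω = 2πf = 2450 rad/s
X_L = ωL = 33.1 Ω
X_C = 1/(ωC) = 27.2 Ω
Net reactance X = X_L − X_C = 5.87 Ω
Z = 17.0 + j5.87 Ω
|Z| = √(17.0² + 5.87²) = 18.0 Ω
I = V/|Z| = 9.45 A
V_C = I·|Z_C| = 9.45 × 27.2 = 257 V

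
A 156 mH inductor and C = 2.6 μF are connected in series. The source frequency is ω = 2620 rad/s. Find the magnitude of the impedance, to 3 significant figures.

262 Ω

X_L = ωL = 409 Ω
X_C = 1/(ωC) = 147 Ω
Net reactance X = X_L − X_C = 262 Ω
Z = j262 Ω
|Z| = √(0² + 262²) = 262 Ω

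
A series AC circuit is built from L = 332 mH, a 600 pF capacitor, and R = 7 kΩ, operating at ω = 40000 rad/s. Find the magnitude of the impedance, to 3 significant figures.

29200 Ω

X_L = ωL = 13300 Ω
X_C = 1/(ωC) = 41700 Ω
Net reactance X = X_L − X_C = -28400 Ω
Z = 7000 − j28400 Ω
|Z| = √(7000² + 28400²) = 29200 Ω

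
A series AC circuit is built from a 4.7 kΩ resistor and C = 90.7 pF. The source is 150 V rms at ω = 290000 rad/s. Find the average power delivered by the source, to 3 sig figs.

72.1 mW

X_C = 1/(ωC) = 38000 Ω
Z = 4700 − j38000 Ω
|Z| = √(4700² + 38000²) = 38300 Ω
∠Z = arctan(-38000/4700) = -83.0°
I = V/|Z| = 3.92 mA
P = VI cos φ = 150 × 0.00392 × cos(-83.0°) = 72.1 mW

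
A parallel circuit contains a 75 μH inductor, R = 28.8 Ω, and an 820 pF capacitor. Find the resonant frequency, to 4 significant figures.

ω₀ = 1/√(LC) = 1/√(7.5e-05 × 8.2e-10) = 4.032e+06 rad/s
f₀ = ω₀/(2π) = 641.8 kHz

641.8 kHz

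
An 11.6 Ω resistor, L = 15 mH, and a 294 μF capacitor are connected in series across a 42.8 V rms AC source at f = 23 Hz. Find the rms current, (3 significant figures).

ω = 2πf = 144.5 rad/s
X_L = ωL = 2.17 Ω
X_C = 1/(ωC) = 23.5 Ω
Net reactance X = X_L − X_C = -21.4 Ω
Z = 11.6 − j21.4 Ω
|Z| = √(11.6² + 21.4²) = 24.3 Ω
I = V/|Z| = 42.8/24.3 = 1.76 A

1.76 A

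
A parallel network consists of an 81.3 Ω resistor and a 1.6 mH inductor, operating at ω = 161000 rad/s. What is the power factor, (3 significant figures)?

X_L = ωL = 258 Ω
Parallel: admittances add. Y = 1/R + 1/(jωL)
Y = (0.0123 − j0.00388) S
|Y| = 0.0129 S → |Z| = 1/|Y| = 77.5 Ω, ∠Z = −∠Y = 17.5°
cos φ = cos(17.5°) = 0.954

0.954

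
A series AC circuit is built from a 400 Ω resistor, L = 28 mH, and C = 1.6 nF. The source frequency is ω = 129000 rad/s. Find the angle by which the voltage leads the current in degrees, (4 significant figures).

X_L = ωL = 3612 Ω
X_C = 1/(ωC) = 4845 Ω
Net reactance X = X_L − X_C = -1233 Ω
Z = 400.0 − j1233 Ω
|Z| = √(400.0² + 1233²) = 1296 Ω
∠Z = arctan(-1233/400.0) = -72.03°

-72.03°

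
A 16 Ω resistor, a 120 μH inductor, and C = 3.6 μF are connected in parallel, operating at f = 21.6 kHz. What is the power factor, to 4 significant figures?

0.1448

ω = 2πf = 135700 rad/s
X_L = ωL = 16.29 Ω
X_C = 1/(ωC) = 2.047 Ω
Parallel: admittances add. Y = 1/R + 1/(jωL) + jωC
Y = (0.06250 + j0.4272) S
|Y| = 0.4317 S → |Z| = 1/|Y| = 2.316 Ω, ∠Z = −∠Y = -81.68°
cos φ = cos(-81.68°) = 0.1448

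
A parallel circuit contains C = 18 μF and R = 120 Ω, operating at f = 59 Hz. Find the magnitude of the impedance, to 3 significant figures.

ω = 2πf = 370.7 rad/s
X_C = 1/(ωC) = 150 Ω
Parallel: admittances add. Y = 1/R + jωC
Y = (0.00833 + j0.00667) S
|Y| = 0.0107 S → |Z| = 1/|Y| = 93.7 Ω, ∠Z = −∠Y = -38.7°

93.7 Ω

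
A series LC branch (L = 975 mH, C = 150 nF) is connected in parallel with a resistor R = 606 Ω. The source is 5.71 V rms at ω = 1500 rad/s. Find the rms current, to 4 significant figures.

9.615 mA

X_L = ωL = 1462 Ω
X_C = 1/(ωC) = 4444 Ω
Branch 1: Z₁ = R = 606.0 Ω
Branch 2 (series LC): Z₂ = j(X_L − X_C) = −j2982 Ω
Parallel: Z = Z₁Z₂/(Z₁+Z₂), |Z| = 593.9 Ω, ∠Z = -11.49°
I = V/|Z| = 5.71/593.9 = 9.615 mA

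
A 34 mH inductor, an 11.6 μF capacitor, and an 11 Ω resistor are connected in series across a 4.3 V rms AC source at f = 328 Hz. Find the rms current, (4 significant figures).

ω = 2πf = 2061 rad/s
X_L = ωL = 70.07 Ω
X_C = 1/(ωC) = 41.83 Ω
Net reactance X = X_L − X_C = 28.24 Ω
Z = 11.00 + j28.24 Ω
|Z| = √(11.00² + 28.24²) = 30.31 Ω
I = V/|Z| = 4.3/30.31 = 141.9 mA

141.9 mA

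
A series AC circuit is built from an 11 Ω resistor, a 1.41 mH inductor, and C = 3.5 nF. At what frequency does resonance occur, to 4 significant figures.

71.64 kHz

ω₀ = 1/√(LC) = 1/√(0.00141 × 3.5e-09) = 450100 rad/s
f₀ = ω₀/(2π) = 71.64 kHz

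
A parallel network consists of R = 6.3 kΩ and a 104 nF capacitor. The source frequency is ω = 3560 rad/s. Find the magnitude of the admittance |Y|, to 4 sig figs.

402.8 μS

X_C = 1/(ωC) = 2701 Ω
Parallel: admittances add. Y = 1/R + jωC
Y = (0.0001587 + j0.0003702) S
|Y| = 0.0004028 S → |Z| = 1/|Y| = 2482 Ω, ∠Z = −∠Y = -66.79°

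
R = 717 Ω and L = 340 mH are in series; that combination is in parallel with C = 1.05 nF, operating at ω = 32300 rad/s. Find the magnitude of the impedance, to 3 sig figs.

X_L = ωL = 11000 Ω
X_C = 1/(ωC) = 29500 Ω
Branch 1 (R+jX_L): Z₁ = 717 + j11000 Ω, |Z₁| = 11000 Ω
Branch 2 (−jX_C): Z₂ = −j29500 Ω
Parallel: Z = Z₁Z₂/(Z₁+Z₂), |Z| = 17500 Ω, ∠Z = 84.0°

17500 Ω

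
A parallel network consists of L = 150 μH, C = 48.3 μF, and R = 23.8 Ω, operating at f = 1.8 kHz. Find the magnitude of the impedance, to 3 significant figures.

ω = 2πf = 11310 rad/s
X_L = ωL = 1.70 Ω
X_C = 1/(ωC) = 1.83 Ω
Parallel: admittances add. Y = 1/R + 1/(jωL) + jωC
Y = (0.0420 − j0.0432) S
|Y| = 0.0603 S → |Z| = 1/|Y| = 16.6 Ω, ∠Z = −∠Y = 45.8°

16.6 Ω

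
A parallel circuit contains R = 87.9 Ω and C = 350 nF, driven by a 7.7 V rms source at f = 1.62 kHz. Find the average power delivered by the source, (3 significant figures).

675 mW

ω = 2πf = 10180 rad/s
X_C = 1/(ωC) = 281 Ω
Parallel: admittances add. Y = 1/R + jωC
Y = (0.0114 + j0.00356) S
|Y| = 0.0119 S → |Z| = 1/|Y| = 83.9 Ω, ∠Z = −∠Y = -17.4°
I = V/|Z| = 91.8 mA
P = VI cos φ = 7.7 × 0.0918 × cos(-17.4°) = 675 mW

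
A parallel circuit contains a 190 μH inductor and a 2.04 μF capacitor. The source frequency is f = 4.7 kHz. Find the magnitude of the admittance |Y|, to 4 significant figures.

118.0 mS

ω = 2πf = 29530 rad/s
X_L = ωL = 5.611 Ω
X_C = 1/(ωC) = 16.60 Ω
Parallel: admittances add. Y = 1/(jωL) + jωC
Y = (0 − j0.1180) S
|Y| = 0.1180 S → |Z| = 1/|Y| = 8.476 Ω, ∠Z = −∠Y = 90.00°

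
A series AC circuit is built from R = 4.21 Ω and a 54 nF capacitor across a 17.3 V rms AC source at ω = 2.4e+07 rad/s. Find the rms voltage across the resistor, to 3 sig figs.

17.0 V

X_C = 1/(ωC) = 0.772 Ω
Z = 4.21 − j0.772 Ω
|Z| = √(4.21² + 0.772²) = 4.28 Ω
I = V/|Z| = 4.04 A
V_R = I·|Z_R| = 4.04 × 4.21 = 17.0 V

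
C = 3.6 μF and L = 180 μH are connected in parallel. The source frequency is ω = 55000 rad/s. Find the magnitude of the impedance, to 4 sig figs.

X_L = ωL = 9.900 Ω
X_C = 1/(ωC) = 5.051 Ω
Parallel: admittances add. Y = 1/(jωL) + jωC
Y = (0 + j0.09699) S
|Y| = 0.09699 S → |Z| = 1/|Y| = 10.31 Ω, ∠Z = −∠Y = -90.00°

10.31 Ω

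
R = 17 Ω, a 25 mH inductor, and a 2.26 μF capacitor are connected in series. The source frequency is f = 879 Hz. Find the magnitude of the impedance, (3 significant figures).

60.4 Ω

ω = 2πf = 5523 rad/s
X_L = ωL = 138 Ω
X_C = 1/(ωC) = 80.1 Ω
Net reactance X = X_L − X_C = 58.0 Ω
Z = 17.0 + j58.0 Ω
|Z| = √(17.0² + 58.0²) = 60.4 Ω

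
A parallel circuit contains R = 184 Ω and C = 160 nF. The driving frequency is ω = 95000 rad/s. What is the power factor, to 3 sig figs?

0.337

X_C = 1/(ωC) = 65.8 Ω
Parallel: admittances add. Y = 1/R + jωC
Y = (0.00543 + j0.0152) S
|Y| = 0.0161 S → |Z| = 1/|Y| = 61.9 Ω, ∠Z = −∠Y = -70.3°
cos φ = cos(-70.3°) = 0.337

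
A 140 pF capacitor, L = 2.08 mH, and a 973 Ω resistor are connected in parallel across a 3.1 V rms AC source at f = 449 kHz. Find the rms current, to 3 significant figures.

ω = 2πf = 2.821e+06 rad/s
X_L = ωL = 5870 Ω
X_C = 1/(ωC) = 2530 Ω
Parallel: admittances add. Y = 1/R + 1/(jωL) + jωC
Y = (0.00103 + j0.000225) S
|Y| = 0.00105 S → |Z| = 1/|Y| = 951 Ω, ∠Z = −∠Y = -12.3°
I = V/|Z| = 3.1/951 = 3.26 mA

3.26 mA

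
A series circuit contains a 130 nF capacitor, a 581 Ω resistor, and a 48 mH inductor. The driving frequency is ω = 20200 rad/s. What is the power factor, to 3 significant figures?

X_L = ωL = 970 Ω
X_C = 1/(ωC) = 381 Ω
Net reactance X = X_L − X_C = 589 Ω
Z = 581 + j589 Ω
|Z| = √(581² + 589²) = 827 Ω
∠Z = arctan(589/581) = 45.4°
cos φ = cos(45.4°) = 0.702

0.702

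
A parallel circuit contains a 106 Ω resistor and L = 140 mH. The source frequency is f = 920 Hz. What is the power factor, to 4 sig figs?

ω = 2πf = 5781 rad/s
X_L = ωL = 809.3 Ω
Parallel: admittances add. Y = 1/R + 1/(jωL)
Y = (0.009434 − j0.001236) S
|Y| = 0.009515 S → |Z| = 1/|Y| = 105.1 Ω, ∠Z = −∠Y = 7.462°
cos φ = cos(7.462°) = 0.9915

0.9915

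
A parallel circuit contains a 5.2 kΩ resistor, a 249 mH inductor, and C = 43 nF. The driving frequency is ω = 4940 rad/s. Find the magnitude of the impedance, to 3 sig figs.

X_L = ωL = 1230 Ω
X_C = 1/(ωC) = 4710 Ω
Parallel: admittances add. Y = 1/R + 1/(jωL) + jωC
Y = (0.000192 − j0.000601) S
|Y| = 0.000631 S → |Z| = 1/|Y| = 1590 Ω, ∠Z = −∠Y = 72.2°

1590 Ω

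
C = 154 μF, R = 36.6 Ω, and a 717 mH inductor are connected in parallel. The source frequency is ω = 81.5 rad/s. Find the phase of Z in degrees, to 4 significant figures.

X_L = ωL = 58.44 Ω
X_C = 1/(ωC) = 79.67 Ω
Parallel: admittances add. Y = 1/R + 1/(jωL) + jωC
Y = (0.02732 − j0.004562) S
|Y| = 0.02770 S → |Z| = 1/|Y| = 36.10 Ω, ∠Z = −∠Y = 9.479°

9.479°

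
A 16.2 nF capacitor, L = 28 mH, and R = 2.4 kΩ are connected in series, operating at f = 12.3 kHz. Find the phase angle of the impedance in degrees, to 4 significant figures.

29.63°

ω = 2πf = 77280 rad/s
X_L = ωL = 2164 Ω
X_C = 1/(ωC) = 798.7 Ω
Net reactance X = X_L − X_C = 1365 Ω
Z = 2400 + j1365 Ω
|Z| = √(2400² + 1365²) = 2761 Ω
∠Z = arctan(1365/2400) = 29.63°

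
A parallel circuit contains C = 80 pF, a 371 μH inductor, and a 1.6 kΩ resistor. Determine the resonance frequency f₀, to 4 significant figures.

ω₀ = 1/√(LC) = 1/√(0.000371 × 8e-11) = 5.805e+06 rad/s
f₀ = ω₀/(2π) = 923.8 kHz

923.8 kHz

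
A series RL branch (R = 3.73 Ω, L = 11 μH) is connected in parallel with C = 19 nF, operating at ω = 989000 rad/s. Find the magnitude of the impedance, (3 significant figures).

14.4 Ω

X_L = ωL = 10.9 Ω
X_C = 1/(ωC) = 53.2 Ω
Branch 1 (R+jX_L): Z₁ = 3.73 + j10.9 Ω, |Z₁| = 11.5 Ω
Branch 2 (−jX_C): Z₂ = −j53.2 Ω
Parallel: Z = Z₁Z₂/(Z₁+Z₂), |Z| = 14.4 Ω, ∠Z = 66.0°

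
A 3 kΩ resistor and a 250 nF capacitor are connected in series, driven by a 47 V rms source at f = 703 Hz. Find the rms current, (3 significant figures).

ω = 2πf = 4417 rad/s
X_C = 1/(ωC) = 906 Ω
Z = 3000 − j906 Ω
|Z| = √(3000² + 906²) = 3130 Ω
I = V/|Z| = 47/3130 = 15.0 mA

15.0 mA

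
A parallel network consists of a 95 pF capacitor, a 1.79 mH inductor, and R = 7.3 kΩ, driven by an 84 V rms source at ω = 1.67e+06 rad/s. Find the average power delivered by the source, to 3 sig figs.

X_L = ωL = 2990 Ω
X_C = 1/(ωC) = 6300 Ω
Parallel: admittances add. Y = 1/R + 1/(jωL) + jωC
Y = (0.000137 − j0.000176) S
|Y| = 0.000223 S → |Z| = 1/|Y| = 4490 Ω, ∠Z = −∠Y = 52.1°
I = V/|Z| = 18.7 mA
P = VI cos φ = 84 × 0.0187 × cos(52.1°) = 967 mW

967 mW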